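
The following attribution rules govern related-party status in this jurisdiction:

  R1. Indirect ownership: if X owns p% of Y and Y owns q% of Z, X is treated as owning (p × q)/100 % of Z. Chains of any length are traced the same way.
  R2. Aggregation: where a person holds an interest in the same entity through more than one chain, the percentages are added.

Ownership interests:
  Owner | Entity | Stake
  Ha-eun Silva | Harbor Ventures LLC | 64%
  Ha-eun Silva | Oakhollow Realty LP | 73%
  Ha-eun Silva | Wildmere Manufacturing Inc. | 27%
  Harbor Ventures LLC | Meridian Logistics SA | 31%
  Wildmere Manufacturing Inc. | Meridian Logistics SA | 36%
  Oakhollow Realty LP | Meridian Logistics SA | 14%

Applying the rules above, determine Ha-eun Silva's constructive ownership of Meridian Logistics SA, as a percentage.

Chain via Harbor Ventures LLC (R1): 64% × 31% = 19.84% of Meridian Logistics SA.
Chain via Oakhollow Realty LP (R1): 73% × 14% = 10.22% of Meridian Logistics SA.
Chain via Wildmere Manufacturing Inc. (R1): 27% × 36% = 9.72% of Meridian Logistics SA.
Aggregating (R2): 19.84% + 10.22% + 9.72% = 39.78%.

39.78%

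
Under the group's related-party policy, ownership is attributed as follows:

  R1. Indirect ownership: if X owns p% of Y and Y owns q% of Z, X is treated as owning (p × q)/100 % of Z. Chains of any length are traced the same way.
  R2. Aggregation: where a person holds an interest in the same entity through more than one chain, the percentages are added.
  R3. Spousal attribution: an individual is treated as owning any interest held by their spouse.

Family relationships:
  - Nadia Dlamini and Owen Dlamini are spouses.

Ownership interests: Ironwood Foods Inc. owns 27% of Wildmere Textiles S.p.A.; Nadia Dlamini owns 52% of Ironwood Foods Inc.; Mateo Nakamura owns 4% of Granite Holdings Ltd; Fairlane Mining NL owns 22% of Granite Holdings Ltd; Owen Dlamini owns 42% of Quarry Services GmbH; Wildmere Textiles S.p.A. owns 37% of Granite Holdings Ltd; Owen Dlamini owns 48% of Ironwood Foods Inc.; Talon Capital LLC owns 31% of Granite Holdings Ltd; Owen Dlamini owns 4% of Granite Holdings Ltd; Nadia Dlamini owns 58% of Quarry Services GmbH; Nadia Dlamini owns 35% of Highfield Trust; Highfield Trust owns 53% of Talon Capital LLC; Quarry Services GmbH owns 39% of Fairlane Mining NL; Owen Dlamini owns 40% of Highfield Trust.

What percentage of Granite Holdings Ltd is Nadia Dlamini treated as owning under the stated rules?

By spousal attribution (R3), Nadia Dlamini is treated as also owning Owen Dlamini's interest in Ironwood Foods Inc, giving 52% + 48% = 100%.
By spousal attribution (R3), Nadia Dlamini is treated as also owning Owen Dlamini's interest in Highfield Trust, giving 35% + 40% = 75%.
By spousal attribution (R3), Nadia Dlamini is treated as also owning Owen Dlamini's interest in Quarry Services GmbH, giving 58% + 42% = 100%.
By spousal attribution (R3), Nadia Dlamini is treated as owning Owen Dlamini's 4% interest in Granite Holdings Ltd.
Chain via Ironwood Foods Inc. → Wildmere Textiles S.p.A. (R1): 100% × 27% × 37% = 9.99% of Granite Holdings Ltd.
Chain via Highfield Trust → Talon Capital LLC (R1): 75% × 53% × 31% = 12.3225% of Granite Holdings Ltd.
Chain via Quarry Services GmbH → Fairlane Mining NL (R1): 100% × 39% × 22% = 8.58% of Granite Holdings Ltd.
Direct interest in Granite Holdings Ltd: 4%.
Aggregating (R2): 9.99% + 12.3225% + 8.58% + 4% = 34.8925%.

34.8925%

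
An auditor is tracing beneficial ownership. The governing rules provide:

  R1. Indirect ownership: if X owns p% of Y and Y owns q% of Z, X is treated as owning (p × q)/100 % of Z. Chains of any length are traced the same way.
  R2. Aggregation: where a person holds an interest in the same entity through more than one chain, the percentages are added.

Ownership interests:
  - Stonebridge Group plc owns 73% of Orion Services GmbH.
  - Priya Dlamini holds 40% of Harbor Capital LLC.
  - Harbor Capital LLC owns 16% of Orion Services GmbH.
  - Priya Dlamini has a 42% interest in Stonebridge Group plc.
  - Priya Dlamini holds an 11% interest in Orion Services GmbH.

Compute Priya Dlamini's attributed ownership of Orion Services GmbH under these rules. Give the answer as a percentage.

Chain via Harbor Capital LLC (R1): 40% × 16% = 6.4% of Orion Services GmbH.
Chain via Stonebridge Group plc (R1): 42% × 73% = 30.66% of Orion Services GmbH.
Direct interest in Orion Services GmbH: 11%.
Aggregating (R2): 6.4% + 30.66% + 11% = 48.06%.

48.06%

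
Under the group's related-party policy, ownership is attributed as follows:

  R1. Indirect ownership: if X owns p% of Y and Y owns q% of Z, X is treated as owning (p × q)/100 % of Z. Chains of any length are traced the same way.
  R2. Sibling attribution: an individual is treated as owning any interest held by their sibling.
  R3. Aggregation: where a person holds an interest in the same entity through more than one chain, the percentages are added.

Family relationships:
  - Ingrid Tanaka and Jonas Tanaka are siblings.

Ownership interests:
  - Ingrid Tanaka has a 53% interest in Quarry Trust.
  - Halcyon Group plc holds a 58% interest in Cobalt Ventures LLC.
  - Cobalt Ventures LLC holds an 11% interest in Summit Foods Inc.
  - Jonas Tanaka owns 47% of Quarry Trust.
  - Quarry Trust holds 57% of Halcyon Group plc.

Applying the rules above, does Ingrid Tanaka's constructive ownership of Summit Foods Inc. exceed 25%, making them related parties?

By sibling attribution (R2), Ingrid Tanaka is treated as also owning Jonas Tanaka's interest in Quarry Trust, giving 53% + 47% = 100%.
Chain via Quarry Trust → Halcyon Group plc → Cobalt Ventures LLC (R1): 100% × 57% × 58% × 11% = 3.6366% of Summit Foods Inc.
3.6366% does not exceed the 25% threshold, so Ingrid is not a related party to Summit Foods Inc.

No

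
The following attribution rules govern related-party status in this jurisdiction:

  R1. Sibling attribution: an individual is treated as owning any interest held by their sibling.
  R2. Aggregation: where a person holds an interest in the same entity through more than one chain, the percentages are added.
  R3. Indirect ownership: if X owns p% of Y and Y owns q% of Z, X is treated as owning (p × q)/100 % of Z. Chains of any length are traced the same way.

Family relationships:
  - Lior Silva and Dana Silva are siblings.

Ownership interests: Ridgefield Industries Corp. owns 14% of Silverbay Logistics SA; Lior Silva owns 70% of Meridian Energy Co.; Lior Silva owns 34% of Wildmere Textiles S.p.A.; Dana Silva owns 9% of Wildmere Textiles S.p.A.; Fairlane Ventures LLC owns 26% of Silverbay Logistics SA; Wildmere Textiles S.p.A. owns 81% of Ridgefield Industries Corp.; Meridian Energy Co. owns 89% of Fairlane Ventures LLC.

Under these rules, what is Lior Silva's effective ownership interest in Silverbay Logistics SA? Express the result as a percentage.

By sibling attribution (R1), Lior Silva is treated as also owning Dana Silva's interest in Wildmere Textiles S.p.A, giving 34% + 9% = 43%.
Chain via Wildmere Textiles S.p.A. → Ridgefield Industries Corp. (R3): 43% × 81% × 14% = 4.8762% of Silverbay Logistics SA.
Chain via Meridian Energy Co. → Fairlane Ventures LLC (R3): 70% × 89% × 26% = 16.198% of Silverbay Logistics SA.
Aggregating (R2): 4.8762% + 16.198% = 21.0742%.

21.0742%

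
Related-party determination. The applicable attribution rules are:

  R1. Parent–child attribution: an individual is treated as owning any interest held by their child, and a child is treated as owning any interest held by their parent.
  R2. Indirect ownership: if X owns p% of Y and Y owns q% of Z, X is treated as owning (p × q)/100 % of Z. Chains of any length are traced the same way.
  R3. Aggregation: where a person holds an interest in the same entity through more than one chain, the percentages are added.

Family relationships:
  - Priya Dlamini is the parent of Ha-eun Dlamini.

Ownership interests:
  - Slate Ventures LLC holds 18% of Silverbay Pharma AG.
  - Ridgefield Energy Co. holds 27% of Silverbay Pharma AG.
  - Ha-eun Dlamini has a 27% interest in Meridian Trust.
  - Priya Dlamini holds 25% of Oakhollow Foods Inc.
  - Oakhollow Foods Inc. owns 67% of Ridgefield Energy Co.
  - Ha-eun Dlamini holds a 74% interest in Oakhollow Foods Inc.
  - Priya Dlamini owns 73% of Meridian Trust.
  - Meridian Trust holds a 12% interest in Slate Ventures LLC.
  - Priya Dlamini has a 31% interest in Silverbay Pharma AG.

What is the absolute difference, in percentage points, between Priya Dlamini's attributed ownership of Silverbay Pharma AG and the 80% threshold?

By parent–child attribution (R1), Priya Dlamini is treated as also owning Ha-eun Dlamini's interest in Oakhollow Foods Inc, giving 25% + 74% = 99%.
By parent–child attribution (R1), Priya Dlamini is treated as also owning Ha-eun Dlamini's interest in Meridian Trust, giving 73% + 27% = 100%.
Chain via Oakhollow Foods Inc. → Ridgefield Energy Co. (R2): 99% × 67% × 27% = 17.9091% of Silverbay Pharma AG.
Chain via Meridian Trust → Slate Ventures LLC (R2): 100% × 12% × 18% = 2.16% of Silverbay Pharma AG.
Direct interest in Silverbay Pharma AG: 31%.
Aggregating (R3): 17.9091% + 2.16% + 31% = 51.0691%.
51.0691% falls short of the 80% threshold by 28.9309 percentage points.

28.9309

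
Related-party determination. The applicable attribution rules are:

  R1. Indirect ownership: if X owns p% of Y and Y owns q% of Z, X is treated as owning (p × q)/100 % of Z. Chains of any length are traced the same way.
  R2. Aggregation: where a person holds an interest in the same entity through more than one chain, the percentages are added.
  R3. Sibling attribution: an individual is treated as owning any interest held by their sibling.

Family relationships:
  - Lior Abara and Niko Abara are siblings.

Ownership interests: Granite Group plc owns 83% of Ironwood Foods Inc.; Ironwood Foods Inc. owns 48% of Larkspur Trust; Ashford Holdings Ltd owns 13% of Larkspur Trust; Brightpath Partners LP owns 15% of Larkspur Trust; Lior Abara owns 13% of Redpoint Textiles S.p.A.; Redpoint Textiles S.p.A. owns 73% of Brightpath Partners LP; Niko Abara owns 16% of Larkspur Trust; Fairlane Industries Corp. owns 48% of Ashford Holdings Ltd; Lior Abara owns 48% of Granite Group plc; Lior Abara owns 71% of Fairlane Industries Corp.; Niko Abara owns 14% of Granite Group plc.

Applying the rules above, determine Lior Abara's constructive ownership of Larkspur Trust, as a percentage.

By sibling attribution (R3), Lior Abara is treated as also owning Niko Abara's interest in Granite Group plc, giving 48% + 14% = 62%.
By sibling attribution (R3), Lior Abara is treated as owning Niko Abara's 16% interest in Larkspur Trust.
Chain via Granite Group plc → Ironwood Foods Inc. (R1): 62% × 83% × 48% = 24.7008% of Larkspur Trust.
Chain via Redpoint Textiles S.p.A. → Brightpath Partners LP (R1): 13% × 73% × 15% = 1.4235% of Larkspur Trust.
Chain via Fairlane Industries Corp. → Ashford Holdings Ltd (R1): 71% × 48% × 13% = 4.4304% of Larkspur Trust.
Direct interest in Larkspur Trust: 16%.
Aggregating (R2): 24.7008% + 1.4235% + 4.4304% + 16% = 46.5547%.

46.5547%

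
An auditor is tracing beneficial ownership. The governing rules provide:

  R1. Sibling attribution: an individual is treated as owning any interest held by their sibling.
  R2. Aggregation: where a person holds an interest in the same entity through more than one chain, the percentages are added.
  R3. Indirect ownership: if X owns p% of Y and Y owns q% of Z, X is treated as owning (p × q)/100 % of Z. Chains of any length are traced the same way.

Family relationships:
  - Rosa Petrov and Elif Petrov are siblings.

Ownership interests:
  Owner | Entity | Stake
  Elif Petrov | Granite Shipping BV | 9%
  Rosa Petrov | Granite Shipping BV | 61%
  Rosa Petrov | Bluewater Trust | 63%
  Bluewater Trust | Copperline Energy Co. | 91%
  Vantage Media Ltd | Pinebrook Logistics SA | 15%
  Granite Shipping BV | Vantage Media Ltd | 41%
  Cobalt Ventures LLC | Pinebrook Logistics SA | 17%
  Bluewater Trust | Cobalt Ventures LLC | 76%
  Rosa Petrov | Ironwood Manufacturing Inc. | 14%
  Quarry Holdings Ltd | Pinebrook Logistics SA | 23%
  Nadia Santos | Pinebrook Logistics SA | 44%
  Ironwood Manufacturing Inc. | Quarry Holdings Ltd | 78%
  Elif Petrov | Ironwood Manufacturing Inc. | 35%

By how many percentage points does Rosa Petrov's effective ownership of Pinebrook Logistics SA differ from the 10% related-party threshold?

By sibling attribution (R1), Rosa Petrov is treated as also owning Elif Petrov's interest in Ironwood Manufacturing Inc, giving 14% + 35% = 49%.
By sibling attribution (R1), Rosa Petrov is treated as also owning Elif Petrov's interest in Granite Shipping BV, giving 61% + 9% = 70%.
Chain via Bluewater Trust → Cobalt Ventures LLC (R3): 63% × 76% × 17% = 8.1396% of Pinebrook Logistics SA.
Chain via Ironwood Manufacturing Inc. → Quarry Holdings Ltd (R3): 49% × 78% × 23% = 8.7906% of Pinebrook Logistics SA.
Chain via Granite Shipping BV → Vantage Media Ltd (R3): 70% × 41% × 15% = 4.305% of Pinebrook Logistics SA.
Aggregating (R2): 8.1396% + 8.7906% + 4.305% = 21.2352%.
21.2352% exceeds the 10% threshold by 11.2352 percentage points.

11.2352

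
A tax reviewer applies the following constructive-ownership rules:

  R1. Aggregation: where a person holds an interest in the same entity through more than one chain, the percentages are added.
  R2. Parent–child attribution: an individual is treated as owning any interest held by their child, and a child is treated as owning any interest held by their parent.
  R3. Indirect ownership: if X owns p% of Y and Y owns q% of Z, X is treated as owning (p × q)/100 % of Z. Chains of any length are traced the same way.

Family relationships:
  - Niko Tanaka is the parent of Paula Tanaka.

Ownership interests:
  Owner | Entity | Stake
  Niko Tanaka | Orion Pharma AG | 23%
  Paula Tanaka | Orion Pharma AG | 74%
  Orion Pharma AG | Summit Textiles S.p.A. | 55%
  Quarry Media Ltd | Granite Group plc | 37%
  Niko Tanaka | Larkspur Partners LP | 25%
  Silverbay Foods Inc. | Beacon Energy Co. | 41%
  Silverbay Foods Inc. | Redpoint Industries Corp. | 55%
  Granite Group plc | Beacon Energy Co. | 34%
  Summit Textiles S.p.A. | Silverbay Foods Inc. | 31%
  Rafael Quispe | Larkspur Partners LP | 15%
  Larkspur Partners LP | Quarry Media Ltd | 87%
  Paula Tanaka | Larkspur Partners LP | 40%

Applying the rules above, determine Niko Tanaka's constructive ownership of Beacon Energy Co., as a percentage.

By parent–child attribution (R2), Niko Tanaka is treated as also owning Paula Tanaka's interest in Larkspur Partners LP, giving 25% + 40% = 65%.
By parent–child attribution (R2), Niko Tanaka is treated as also owning Paula Tanaka's interest in Orion Pharma AG, giving 23% + 74% = 97%.
Chain via Larkspur Partners LP → Quarry Media Ltd → Granite Group plc (R3): 65% × 87% × 37% × 34% = 7.11399% of Beacon Energy Co.
Chain via Orion Pharma AG → Summit Textiles S.p.A. → Silverbay Foods Inc. (R3): 97% × 55% × 31% × 41% = 6.780785% of Beacon Energy Co.
Aggregating (R1): 7.11399% + 6.780785% = 13.894775%.

13.894775%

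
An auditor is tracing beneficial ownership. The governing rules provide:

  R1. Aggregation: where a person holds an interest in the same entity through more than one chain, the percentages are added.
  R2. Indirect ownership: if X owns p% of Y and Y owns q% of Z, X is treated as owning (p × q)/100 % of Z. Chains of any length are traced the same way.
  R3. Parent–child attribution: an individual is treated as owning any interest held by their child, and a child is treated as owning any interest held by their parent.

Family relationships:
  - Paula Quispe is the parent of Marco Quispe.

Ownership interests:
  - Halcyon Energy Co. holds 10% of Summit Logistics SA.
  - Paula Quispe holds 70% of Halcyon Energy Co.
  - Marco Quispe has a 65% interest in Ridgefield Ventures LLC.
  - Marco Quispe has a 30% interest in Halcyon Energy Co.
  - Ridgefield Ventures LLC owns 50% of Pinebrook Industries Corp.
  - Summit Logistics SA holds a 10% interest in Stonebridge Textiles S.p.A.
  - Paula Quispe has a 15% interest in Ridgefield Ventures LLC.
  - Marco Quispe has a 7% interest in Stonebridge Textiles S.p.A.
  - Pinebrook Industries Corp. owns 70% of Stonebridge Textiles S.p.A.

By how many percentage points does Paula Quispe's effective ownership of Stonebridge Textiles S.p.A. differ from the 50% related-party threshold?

By parent–child attribution (R3), Paula Quispe is treated as also owning Marco Quispe's interest in Halcyon Energy Co, giving 70% + 30% = 100%.
By parent–child attribution (R3), Paula Quispe is treated as also owning Marco Quispe's interest in Ridgefield Ventures LLC, giving 15% + 65% = 80%.
By parent–child attribution (R3), Paula Quispe is treated as owning Marco Quispe's 7% interest in Stonebridge Textiles S.p.A.
Chain via Halcyon Energy Co. → Summit Logistics SA (R2): 100% × 10% × 10% = 1% of Stonebridge Textiles S.p.A.
Chain via Ridgefield Ventures LLC → Pinebrook Industries Corp. (R2): 80% × 50% × 70% = 28% of Stonebridge Textiles S.p.A.
Direct interest in Stonebridge Textiles S.p.A: 7%.
Aggregating (R1): 1% + 28% + 7% = 36%.
36% falls short of the 50% threshold by 14 percentage points.

14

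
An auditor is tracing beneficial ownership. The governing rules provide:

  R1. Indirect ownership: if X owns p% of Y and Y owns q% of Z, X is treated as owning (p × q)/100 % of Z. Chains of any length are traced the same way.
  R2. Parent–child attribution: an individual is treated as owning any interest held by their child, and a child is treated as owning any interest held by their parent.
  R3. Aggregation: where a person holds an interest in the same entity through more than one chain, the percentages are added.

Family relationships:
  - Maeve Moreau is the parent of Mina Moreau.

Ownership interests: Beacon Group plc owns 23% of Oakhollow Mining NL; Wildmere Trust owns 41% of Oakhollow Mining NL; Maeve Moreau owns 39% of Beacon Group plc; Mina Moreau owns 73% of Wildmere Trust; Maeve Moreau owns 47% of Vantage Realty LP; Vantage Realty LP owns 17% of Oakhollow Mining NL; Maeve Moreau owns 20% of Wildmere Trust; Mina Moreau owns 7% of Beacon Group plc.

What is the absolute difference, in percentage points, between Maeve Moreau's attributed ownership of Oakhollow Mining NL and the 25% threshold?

31.7

By parent–child attribution (R2), Maeve Moreau is treated as also owning Mina Moreau's interest in Wildmere Trust, giving 20% + 73% = 93%.
By parent–child attribution (R2), Maeve Moreau is treated as also owning Mina Moreau's interest in Beacon Group plc, giving 39% + 7% = 46%.
Chain via Wildmere Trust (R1): 93% × 41% = 38.13% of Oakhollow Mining NL.
Chain via Beacon Group plc (R1): 46% × 23% = 10.58% of Oakhollow Mining NL.
Chain via Vantage Realty LP (R1): 47% × 17% = 7.99% of Oakhollow Mining NL.
Aggregating (R3): 38.13% + 10.58% + 7.99% = 56.7%.
56.7% exceeds the 25% threshold by 31.7 percentage points.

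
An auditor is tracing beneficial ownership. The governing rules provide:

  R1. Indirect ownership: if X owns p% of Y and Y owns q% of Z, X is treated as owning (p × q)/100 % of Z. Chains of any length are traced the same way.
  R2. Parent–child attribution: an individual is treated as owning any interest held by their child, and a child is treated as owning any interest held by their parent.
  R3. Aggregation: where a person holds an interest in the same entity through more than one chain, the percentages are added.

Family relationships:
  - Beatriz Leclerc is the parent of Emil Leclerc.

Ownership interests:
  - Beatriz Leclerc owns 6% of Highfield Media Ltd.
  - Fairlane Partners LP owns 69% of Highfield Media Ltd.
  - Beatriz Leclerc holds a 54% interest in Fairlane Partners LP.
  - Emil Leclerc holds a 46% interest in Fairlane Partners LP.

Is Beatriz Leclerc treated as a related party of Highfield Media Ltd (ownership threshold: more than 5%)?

Yes

By parent–child attribution (R2), Beatriz Leclerc is treated as also owning Emil Leclerc's interest in Fairlane Partners LP, giving 54% + 46% = 100%.
Chain via Fairlane Partners LP (R1): 100% × 69% = 69% of Highfield Media Ltd.
Direct interest in Highfield Media Ltd: 6%.
Aggregating (R3): 69% + 6% = 75%.
75% exceeds the 5% threshold, so Beatriz is a related party to Highfield Media Ltd.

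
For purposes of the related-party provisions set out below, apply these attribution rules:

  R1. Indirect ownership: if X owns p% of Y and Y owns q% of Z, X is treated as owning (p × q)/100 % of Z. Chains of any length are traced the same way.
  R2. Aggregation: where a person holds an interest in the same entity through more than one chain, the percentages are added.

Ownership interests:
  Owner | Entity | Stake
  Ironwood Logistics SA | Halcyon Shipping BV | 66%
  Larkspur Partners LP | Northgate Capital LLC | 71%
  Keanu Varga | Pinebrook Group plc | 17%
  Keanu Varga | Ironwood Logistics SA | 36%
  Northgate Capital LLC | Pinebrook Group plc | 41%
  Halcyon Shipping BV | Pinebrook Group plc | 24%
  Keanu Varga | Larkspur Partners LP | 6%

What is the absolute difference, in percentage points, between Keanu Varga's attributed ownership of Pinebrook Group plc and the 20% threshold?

4.449

Chain via Ironwood Logistics SA → Halcyon Shipping BV (R1): 36% × 66% × 24% = 5.7024% of Pinebrook Group plc.
Chain via Larkspur Partners LP → Northgate Capital LLC (R1): 6% × 71% × 41% = 1.7466% of Pinebrook Group plc.
Direct interest in Pinebrook Group plc: 17%.
Aggregating (R2): 5.7024% + 1.7466% + 17% = 24.449%.
24.449% exceeds the 20% threshold by 4.449 percentage points.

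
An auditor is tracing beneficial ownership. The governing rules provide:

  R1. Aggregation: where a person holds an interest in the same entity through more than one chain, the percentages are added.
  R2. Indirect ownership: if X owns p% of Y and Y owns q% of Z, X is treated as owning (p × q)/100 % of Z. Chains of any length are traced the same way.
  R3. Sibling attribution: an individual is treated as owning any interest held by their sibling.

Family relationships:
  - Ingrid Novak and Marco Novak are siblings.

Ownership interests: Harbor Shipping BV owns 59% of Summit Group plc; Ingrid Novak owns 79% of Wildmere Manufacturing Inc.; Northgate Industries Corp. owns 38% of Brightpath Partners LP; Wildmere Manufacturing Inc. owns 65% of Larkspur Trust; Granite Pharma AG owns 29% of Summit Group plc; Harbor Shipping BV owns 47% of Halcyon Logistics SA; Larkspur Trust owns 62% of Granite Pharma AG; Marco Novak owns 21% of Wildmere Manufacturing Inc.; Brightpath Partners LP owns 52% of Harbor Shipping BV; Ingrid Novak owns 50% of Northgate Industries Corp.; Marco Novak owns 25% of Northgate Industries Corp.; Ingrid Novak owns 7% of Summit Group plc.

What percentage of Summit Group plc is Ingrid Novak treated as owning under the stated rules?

27.4308%

By sibling attribution (R3), Ingrid Novak is treated as also owning Marco Novak's interest in Northgate Industries Corp, giving 50% + 25% = 75%.
By sibling attribution (R3), Ingrid Novak is treated as also owning Marco Novak's interest in Wildmere Manufacturing Inc, giving 79% + 21% = 100%.
Chain via Northgate Industries Corp. → Brightpath Partners LP → Harbor Shipping BV (R2): 75% × 38% × 52% × 59% = 8.7438% of Summit Group plc.
Chain via Wildmere Manufacturing Inc. → Larkspur Trust → Granite Pharma AG (R2): 100% × 65% × 62% × 29% = 11.687% of Summit Group plc.
Direct interest in Summit Group plc: 7%.
Aggregating (R1): 8.7438% + 11.687% + 7% = 27.4308%.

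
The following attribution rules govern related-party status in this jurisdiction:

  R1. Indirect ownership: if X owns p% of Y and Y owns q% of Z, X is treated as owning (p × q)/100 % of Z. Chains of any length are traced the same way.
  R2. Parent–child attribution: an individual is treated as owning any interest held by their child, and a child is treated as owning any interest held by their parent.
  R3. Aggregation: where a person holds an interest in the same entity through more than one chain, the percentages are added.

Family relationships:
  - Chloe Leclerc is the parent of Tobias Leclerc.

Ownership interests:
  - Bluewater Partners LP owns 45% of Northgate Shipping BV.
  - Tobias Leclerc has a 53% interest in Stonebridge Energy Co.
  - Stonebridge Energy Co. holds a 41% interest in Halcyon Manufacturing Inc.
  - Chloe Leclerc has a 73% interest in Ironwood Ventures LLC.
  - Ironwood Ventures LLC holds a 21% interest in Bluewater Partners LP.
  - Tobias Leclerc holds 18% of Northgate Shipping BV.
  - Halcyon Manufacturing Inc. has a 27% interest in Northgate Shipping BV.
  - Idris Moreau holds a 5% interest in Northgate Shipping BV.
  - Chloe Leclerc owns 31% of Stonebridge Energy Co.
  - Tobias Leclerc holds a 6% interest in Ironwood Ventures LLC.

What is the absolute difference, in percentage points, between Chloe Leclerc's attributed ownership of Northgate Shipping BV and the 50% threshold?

By parent–child attribution (R2), Chloe Leclerc is treated as also owning Tobias Leclerc's interest in Ironwood Ventures LLC, giving 73% + 6% = 79%.
By parent–child attribution (R2), Chloe Leclerc is treated as also owning Tobias Leclerc's interest in Stonebridge Energy Co, giving 31% + 53% = 84%.
By parent–child attribution (R2), Chloe Leclerc is treated as owning Tobias Leclerc's 18% interest in Northgate Shipping BV.
Chain via Ironwood Ventures LLC → Bluewater Partners LP (R1): 79% × 21% × 45% = 7.4655% of Northgate Shipping BV.
Chain via Stonebridge Energy Co. → Halcyon Manufacturing Inc. (R1): 84% × 41% × 27% = 9.2988% of Northgate Shipping BV.
Direct interest in Northgate Shipping BV: 18%.
Aggregating (R3): 7.4655% + 9.2988% + 18% = 34.7643%.
34.7643% falls short of the 50% threshold by 15.2357 percentage points.

15.2357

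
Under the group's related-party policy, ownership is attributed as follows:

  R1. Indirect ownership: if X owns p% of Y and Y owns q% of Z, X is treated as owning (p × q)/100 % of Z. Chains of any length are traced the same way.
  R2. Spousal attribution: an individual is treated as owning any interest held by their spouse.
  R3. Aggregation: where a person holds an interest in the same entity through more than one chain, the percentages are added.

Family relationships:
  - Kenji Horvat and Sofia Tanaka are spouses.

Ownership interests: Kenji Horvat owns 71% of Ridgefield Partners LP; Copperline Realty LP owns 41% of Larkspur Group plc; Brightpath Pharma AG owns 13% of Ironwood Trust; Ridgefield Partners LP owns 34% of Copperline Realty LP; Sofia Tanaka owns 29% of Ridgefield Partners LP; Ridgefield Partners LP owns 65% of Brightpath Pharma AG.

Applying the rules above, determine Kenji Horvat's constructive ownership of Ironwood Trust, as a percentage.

By spousal attribution (R2), Kenji Horvat is treated as also owning Sofia Tanaka's interest in Ridgefield Partners LP, giving 71% + 29% = 100%.
Chain via Ridgefield Partners LP → Brightpath Pharma AG (R1): 100% × 65% × 13% = 8.45% of Ironwood Trust.

8.45%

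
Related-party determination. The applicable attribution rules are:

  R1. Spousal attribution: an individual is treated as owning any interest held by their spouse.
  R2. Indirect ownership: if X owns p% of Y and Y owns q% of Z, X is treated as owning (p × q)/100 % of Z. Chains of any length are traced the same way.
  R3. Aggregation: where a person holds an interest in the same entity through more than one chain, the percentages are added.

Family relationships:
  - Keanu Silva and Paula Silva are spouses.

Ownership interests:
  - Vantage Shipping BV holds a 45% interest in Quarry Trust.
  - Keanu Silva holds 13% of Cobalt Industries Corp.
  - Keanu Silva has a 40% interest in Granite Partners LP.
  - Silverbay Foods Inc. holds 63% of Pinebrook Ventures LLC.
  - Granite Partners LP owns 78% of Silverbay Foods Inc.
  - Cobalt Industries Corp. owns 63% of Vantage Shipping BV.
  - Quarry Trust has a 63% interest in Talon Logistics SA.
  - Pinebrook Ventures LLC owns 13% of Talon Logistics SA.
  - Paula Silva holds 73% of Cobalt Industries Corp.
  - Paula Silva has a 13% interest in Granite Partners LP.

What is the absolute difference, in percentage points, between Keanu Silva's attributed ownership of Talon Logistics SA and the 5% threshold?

By spousal attribution (R1), Keanu Silva is treated as also owning Paula Silva's interest in Cobalt Industries Corp, giving 13% + 73% = 86%.
By spousal attribution (R1), Keanu Silva is treated as also owning Paula Silva's interest in Granite Partners LP, giving 40% + 13% = 53%.
Chain via Cobalt Industries Corp. → Vantage Shipping BV → Quarry Trust (R2): 86% × 63% × 45% × 63% = 15.36003% of Talon Logistics SA.
Chain via Granite Partners LP → Silverbay Foods Inc. → Pinebrook Ventures LLC (R2): 53% × 78% × 63% × 13% = 3.385746% of Talon Logistics SA.
Aggregating (R3): 15.36003% + 3.385746% = 18.745776%.
18.745776% exceeds the 5% threshold by 13.745776 percentage points.

13.745776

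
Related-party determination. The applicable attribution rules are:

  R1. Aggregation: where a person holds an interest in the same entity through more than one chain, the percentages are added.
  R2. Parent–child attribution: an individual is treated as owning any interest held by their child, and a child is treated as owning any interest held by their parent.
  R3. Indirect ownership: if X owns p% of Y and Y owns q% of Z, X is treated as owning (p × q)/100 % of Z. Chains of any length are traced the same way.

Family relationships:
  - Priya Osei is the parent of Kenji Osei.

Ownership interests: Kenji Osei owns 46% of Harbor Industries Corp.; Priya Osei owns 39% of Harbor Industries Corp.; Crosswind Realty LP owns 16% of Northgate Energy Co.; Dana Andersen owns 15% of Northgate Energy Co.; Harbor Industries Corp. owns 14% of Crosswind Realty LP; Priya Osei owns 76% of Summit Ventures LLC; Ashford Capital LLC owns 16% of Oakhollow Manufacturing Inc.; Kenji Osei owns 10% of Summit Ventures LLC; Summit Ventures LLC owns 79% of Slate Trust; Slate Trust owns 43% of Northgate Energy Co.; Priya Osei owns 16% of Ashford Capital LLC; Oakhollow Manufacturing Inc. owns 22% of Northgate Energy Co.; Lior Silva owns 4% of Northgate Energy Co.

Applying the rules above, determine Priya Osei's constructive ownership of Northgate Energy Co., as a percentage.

31.6814%

By parent–child attribution (R2), Priya Osei is treated as also owning Kenji Osei's interest in Summit Ventures LLC, giving 76% + 10% = 86%.
By parent–child attribution (R2), Priya Osei is treated as also owning Kenji Osei's interest in Harbor Industries Corp, giving 39% + 46% = 85%.
Chain via Summit Ventures LLC → Slate Trust (R3): 86% × 79% × 43% = 29.2142% of Northgate Energy Co.
Chain via Harbor Industries Corp. → Crosswind Realty LP (R3): 85% × 14% × 16% = 1.904% of Northgate Energy Co.
Chain via Ashford Capital LLC → Oakhollow Manufacturing Inc. (R3): 16% × 16% × 22% = 0.5632% of Northgate Energy Co.
Aggregating (R1): 29.2142% + 1.904% + 0.5632% = 31.6814%.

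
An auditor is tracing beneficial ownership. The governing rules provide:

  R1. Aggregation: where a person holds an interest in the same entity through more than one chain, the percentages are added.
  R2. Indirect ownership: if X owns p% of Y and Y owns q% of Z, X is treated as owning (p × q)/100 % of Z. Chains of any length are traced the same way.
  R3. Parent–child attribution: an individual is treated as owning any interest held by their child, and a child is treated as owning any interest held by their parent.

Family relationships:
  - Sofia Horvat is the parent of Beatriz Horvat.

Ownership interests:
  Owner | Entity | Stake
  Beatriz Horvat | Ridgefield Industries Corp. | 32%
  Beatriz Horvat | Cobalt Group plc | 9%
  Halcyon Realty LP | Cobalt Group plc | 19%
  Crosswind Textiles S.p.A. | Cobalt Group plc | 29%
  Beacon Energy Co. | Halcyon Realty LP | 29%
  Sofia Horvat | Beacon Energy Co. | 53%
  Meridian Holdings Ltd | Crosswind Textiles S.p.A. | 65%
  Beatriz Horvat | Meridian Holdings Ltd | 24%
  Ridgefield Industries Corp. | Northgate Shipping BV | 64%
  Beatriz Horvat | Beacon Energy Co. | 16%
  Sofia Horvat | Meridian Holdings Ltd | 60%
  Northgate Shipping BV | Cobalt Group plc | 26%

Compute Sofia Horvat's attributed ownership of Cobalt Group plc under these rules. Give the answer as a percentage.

By parent–child attribution (R3), Sofia Horvat is treated as also owning Beatriz Horvat's interest in Beacon Energy Co, giving 53% + 16% = 69%.
By parent–child attribution (R3), Sofia Horvat is treated as also owning Beatriz Horvat's interest in Meridian Holdings Ltd, giving 60% + 24% = 84%.
By parent–child attribution (R3), Sofia Horvat is treated as owning Beatriz Horvat's 32% interest in Ridgefield Industries Corp.
By parent–child attribution (R3), Sofia Horvat is treated as owning Beatriz Horvat's 9% interest in Cobalt Group plc.
Chain via Beacon Energy Co. → Halcyon Realty LP (R2): 69% × 29% × 19% = 3.8019% of Cobalt Group plc.
Chain via Meridian Holdings Ltd → Crosswind Textiles S.p.A. (R2): 84% × 65% × 29% = 15.834% of Cobalt Group plc.
Chain via Ridgefield Industries Corp. → Northgate Shipping BV (R2): 32% × 64% × 26% = 5.3248% of Cobalt Group plc.
Direct interest in Cobalt Group plc: 9%.
Aggregating (R1): 3.8019% + 15.834% + 5.3248% + 9% = 33.9607%.

33.9607%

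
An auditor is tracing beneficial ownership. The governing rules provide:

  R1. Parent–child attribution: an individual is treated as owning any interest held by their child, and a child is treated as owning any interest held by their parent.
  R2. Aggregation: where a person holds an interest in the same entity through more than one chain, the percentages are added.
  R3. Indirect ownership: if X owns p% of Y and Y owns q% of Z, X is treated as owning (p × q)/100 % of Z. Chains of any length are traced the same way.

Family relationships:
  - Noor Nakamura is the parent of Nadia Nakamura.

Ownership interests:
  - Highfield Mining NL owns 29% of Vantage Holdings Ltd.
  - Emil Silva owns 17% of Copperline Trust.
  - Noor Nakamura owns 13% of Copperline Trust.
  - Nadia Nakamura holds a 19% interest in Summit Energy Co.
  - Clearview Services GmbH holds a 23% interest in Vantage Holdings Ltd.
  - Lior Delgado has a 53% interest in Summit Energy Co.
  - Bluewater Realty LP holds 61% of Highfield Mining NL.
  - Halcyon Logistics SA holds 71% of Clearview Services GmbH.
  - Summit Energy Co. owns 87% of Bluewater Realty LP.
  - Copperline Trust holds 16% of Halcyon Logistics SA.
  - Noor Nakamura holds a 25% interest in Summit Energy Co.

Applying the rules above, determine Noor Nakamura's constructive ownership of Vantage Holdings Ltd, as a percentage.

7.111396%

By parent–child attribution (R1), Noor Nakamura is treated as also owning Nadia Nakamura's interest in Summit Energy Co, giving 25% + 19% = 44%.
Chain via Copperline Trust → Halcyon Logistics SA → Clearview Services GmbH (R3): 13% × 16% × 71% × 23% = 0.339664% of Vantage Holdings Ltd.
Chain via Summit Energy Co. → Bluewater Realty LP → Highfield Mining NL (R3): 44% × 87% × 61% × 29% = 6.771732% of Vantage Holdings Ltd.
Aggregating (R2): 0.339664% + 6.771732% = 7.111396%.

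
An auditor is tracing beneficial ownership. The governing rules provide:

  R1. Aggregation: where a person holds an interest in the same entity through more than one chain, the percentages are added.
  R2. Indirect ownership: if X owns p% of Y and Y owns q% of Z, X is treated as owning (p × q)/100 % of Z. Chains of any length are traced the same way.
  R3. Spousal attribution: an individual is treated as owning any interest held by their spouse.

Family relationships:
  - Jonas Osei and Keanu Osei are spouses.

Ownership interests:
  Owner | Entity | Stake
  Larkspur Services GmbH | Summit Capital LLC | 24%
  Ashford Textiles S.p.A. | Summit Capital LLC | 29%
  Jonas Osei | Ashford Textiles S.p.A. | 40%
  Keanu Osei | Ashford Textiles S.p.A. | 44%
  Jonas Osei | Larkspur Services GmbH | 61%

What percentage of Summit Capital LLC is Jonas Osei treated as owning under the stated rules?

By spousal attribution (R3), Jonas Osei is treated as also owning Keanu Osei's interest in Ashford Textiles S.p.A, giving 40% + 44% = 84%.
Chain via Larkspur Services GmbH (R2): 61% × 24% = 14.64% of Summit Capital LLC.
Chain via Ashford Textiles S.p.A. (R2): 84% × 29% = 24.36% of Summit Capital LLC.
Aggregating (R1): 14.64% + 24.36% = 39%.

39%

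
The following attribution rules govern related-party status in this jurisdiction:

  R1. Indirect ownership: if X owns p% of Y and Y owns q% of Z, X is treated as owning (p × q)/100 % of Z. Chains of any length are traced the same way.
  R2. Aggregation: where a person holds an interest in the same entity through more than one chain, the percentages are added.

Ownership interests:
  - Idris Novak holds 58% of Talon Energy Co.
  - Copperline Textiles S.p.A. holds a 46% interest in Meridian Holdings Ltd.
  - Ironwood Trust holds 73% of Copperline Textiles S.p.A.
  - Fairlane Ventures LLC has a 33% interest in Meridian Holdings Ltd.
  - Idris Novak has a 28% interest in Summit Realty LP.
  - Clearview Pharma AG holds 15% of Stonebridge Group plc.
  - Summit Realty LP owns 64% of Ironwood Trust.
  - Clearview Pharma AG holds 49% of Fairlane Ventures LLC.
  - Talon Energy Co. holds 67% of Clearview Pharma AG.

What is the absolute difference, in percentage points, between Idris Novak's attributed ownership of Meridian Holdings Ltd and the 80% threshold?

Chain via Summit Realty LP → Ironwood Trust → Copperline Textiles S.p.A. (R1): 28% × 64% × 73% × 46% = 6.017536% of Meridian Holdings Ltd.
Chain via Talon Energy Co. → Clearview Pharma AG → Fairlane Ventures LLC (R1): 58% × 67% × 49% × 33% = 6.283662% of Meridian Holdings Ltd.
Aggregating (R2): 6.017536% + 6.283662% = 12.301198%.
12.301198% falls short of the 80% threshold by 67.698802 percentage points.

67.698802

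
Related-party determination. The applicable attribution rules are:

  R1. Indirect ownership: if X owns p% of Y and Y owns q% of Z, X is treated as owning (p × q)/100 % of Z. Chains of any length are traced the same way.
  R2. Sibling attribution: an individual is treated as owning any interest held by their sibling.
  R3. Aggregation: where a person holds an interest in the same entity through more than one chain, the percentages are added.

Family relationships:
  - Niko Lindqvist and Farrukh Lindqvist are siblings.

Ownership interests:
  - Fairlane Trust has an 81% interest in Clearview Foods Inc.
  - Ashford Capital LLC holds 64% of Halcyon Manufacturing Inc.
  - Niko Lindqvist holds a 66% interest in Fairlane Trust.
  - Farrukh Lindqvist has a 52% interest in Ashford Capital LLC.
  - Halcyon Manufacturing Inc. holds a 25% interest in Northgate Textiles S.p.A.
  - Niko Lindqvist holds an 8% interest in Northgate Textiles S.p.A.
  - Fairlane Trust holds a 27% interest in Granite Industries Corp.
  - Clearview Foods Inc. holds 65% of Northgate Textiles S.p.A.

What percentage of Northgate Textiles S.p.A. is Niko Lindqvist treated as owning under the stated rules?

By sibling attribution (R2), Niko Lindqvist is treated as owning Farrukh Lindqvist's 52% interest in Ashford Capital LLC.
Chain via Fairlane Trust → Clearview Foods Inc. (R1): 66% × 81% × 65% = 34.749% of Northgate Textiles S.p.A.
Direct interest in Northgate Textiles S.p.A: 8%.
Chain via Ashford Capital LLC → Halcyon Manufacturing Inc. (R1): 52% × 64% × 25% = 8.32% of Northgate Textiles S.p.A.
Aggregating (R3): 34.749% + 8% + 8.32% = 51.069%.

51.069%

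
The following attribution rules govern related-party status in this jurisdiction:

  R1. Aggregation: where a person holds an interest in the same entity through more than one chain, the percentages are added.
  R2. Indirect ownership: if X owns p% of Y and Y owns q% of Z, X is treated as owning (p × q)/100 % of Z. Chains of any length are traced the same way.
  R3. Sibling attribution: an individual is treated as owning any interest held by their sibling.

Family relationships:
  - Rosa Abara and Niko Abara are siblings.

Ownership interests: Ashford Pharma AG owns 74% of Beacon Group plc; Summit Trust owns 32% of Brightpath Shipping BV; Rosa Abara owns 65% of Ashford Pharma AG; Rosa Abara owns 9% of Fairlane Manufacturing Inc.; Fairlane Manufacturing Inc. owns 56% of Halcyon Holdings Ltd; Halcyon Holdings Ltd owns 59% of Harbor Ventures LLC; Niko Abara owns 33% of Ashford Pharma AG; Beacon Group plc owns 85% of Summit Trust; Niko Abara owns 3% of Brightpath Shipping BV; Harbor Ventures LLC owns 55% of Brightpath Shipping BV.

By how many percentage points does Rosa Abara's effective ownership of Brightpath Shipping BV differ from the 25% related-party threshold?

0.63908

By sibling attribution (R3), Rosa Abara is treated as also owning Niko Abara's interest in Ashford Pharma AG, giving 65% + 33% = 98%.
By sibling attribution (R3), Rosa Abara is treated as owning Niko Abara's 3% interest in Brightpath Shipping BV.
Chain via Fairlane Manufacturing Inc. → Halcyon Holdings Ltd → Harbor Ventures LLC (R2): 9% × 56% × 59% × 55% = 1.63548% of Brightpath Shipping BV.
Chain via Ashford Pharma AG → Beacon Group plc → Summit Trust (R2): 98% × 74% × 85% × 32% = 19.72544% of Brightpath Shipping BV.
Direct interest in Brightpath Shipping BV: 3%.
Aggregating (R1): 1.63548% + 19.72544% + 3% = 24.36092%.
24.36092% falls short of the 25% threshold by 0.63908 percentage points.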